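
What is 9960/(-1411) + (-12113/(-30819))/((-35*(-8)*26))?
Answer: -26923272479/3814159440 ≈ -7.0588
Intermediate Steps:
9960/(-1411) + (-12113/(-30819))/((-35*(-8)*26)) = 9960*(-1/1411) + (-12113*(-1/30819))/((280*26)) = -120/17 + (12113/30819)/7280 = -120/17 + (12113/30819)*(1/7280) = -120/17 + 12113/224362320 = -26923272479/3814159440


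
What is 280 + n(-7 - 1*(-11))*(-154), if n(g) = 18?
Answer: -2492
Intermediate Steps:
280 + n(-7 - 1*(-11))*(-154) = 280 + 18*(-154) = 280 - 2772 = -2492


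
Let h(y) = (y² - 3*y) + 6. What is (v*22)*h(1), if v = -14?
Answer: -1232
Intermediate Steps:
h(y) = 6 + y² - 3*y
(v*22)*h(1) = (-14*22)*(6 + 1² - 3*1) = -308*(6 + 1 - 3) = -308*4 = -1232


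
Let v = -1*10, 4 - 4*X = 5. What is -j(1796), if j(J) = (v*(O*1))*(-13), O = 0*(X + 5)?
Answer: 0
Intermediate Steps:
X = -1/4 (X = 1 - 1/4*5 = 1 - 5/4 = -1/4 ≈ -0.25000)
O = 0 (O = 0*(-1/4 + 5) = 0*(19/4) = 0)
v = -10
j(J) = 0 (j(J) = -0*(-13) = -10*0*(-13) = 0*(-13) = 0)
-j(1796) = -1*0 = 0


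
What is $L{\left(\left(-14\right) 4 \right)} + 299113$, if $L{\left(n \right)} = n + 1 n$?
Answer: $299001$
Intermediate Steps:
$L{\left(n \right)} = 2 n$ ($L{\left(n \right)} = n + n = 2 n$)
$L{\left(\left(-14\right) 4 \right)} + 299113 = 2 \left(\left(-14\right) 4\right) + 299113 = 2 \left(-56\right) + 299113 = -112 + 299113 = 299001$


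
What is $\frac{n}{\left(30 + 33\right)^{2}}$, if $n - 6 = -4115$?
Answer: $- \frac{587}{567} \approx -1.0353$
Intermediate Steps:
$n = -4109$ ($n = 6 - 4115 = -4109$)
$\frac{n}{\left(30 + 33\right)^{2}} = - \frac{4109}{\left(30 + 33\right)^{2}} = - \frac{4109}{63^{2}} = - \frac{4109}{3969} = \left(-4109\right) \frac{1}{3969} = - \frac{587}{567}$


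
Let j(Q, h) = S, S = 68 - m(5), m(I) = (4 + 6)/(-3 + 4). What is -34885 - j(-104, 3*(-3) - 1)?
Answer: -34943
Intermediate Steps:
m(I) = 10 (m(I) = 10/1 = 10*1 = 10)
S = 58 (S = 68 - 1*10 = 68 - 10 = 58)
j(Q, h) = 58
-34885 - j(-104, 3*(-3) - 1) = -34885 - 1*58 = -34885 - 58 = -34943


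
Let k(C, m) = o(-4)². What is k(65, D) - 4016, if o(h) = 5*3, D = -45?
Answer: -3791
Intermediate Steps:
o(h) = 15
k(C, m) = 225 (k(C, m) = 15² = 225)
k(65, D) - 4016 = 225 - 4016 = -3791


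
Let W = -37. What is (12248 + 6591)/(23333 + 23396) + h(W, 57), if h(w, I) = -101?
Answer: -4700790/46729 ≈ -100.60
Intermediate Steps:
(12248 + 6591)/(23333 + 23396) + h(W, 57) = (12248 + 6591)/(23333 + 23396) - 101 = 18839/46729 - 101 = -4700790/46729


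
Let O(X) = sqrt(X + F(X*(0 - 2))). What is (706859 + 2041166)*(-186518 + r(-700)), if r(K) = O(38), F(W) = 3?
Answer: -512556126950 + 2748025*sqrt(41) ≈ -5.1254e+11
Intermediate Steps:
O(X) = sqrt(3 + X) (O(X) = sqrt(X + 3) = sqrt(3 + X))
r(K) = sqrt(41) (r(K) = sqrt(3 + 38) = sqrt(41))
(706859 + 2041166)*(-186518 + r(-700)) = (706859 + 2041166)*(-186518 + sqrt(41)) = 2748025*(-186518 + sqrt(41)) = -512556126950 + 2748025*sqrt(41)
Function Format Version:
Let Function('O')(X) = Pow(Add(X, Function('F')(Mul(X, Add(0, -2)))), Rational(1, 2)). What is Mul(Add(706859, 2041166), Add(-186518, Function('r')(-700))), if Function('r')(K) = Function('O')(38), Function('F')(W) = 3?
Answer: Add(-512556126950, Mul(2748025, Pow(41, Rational(1, 2)))) ≈ -5.1254e+11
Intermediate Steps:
Function('O')(X) = Pow(Add(3, X), Rational(1, 2)) (Function('O')(X) = Pow(Add(X, 3), Rational(1, 2)) = Pow(Add(3, X), Rational(1, 2)))
Function('r')(K) = Pow(41, Rational(1, 2)) (Function('r')(K) = Pow(Add(3, 38), Rational(1, 2)) = Pow(41, Rational(1, 2)))
Mul(Add(706859, 2041166), Add(-186518, Function('r')(-700))) = Mul(Add(706859, 2041166), Add(-186518, Pow(41, Rational(1, 2)))) = Mul(2748025, Add(-186518, Pow(41, Rational(1, 2)))) = Add(-512556126950, Mul(2748025, Pow(41, Rational(1, 2))))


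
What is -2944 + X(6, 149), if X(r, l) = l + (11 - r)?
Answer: -2790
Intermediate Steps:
X(r, l) = 11 + l - r
-2944 + X(6, 149) = -2944 + (11 + 149 - 1*6) = -2944 + (11 + 149 - 6) = -2944 + 154 = -2790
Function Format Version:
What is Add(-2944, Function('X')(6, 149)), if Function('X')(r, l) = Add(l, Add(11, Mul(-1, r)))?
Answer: -2790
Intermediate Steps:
Function('X')(r, l) = Add(11, l, Mul(-1, r))
Add(-2944, Function('X')(6, 149)) = Add(-2944, Add(11, 149, Mul(-1, 6))) = Add(-2944, Add(11, 149, -6)) = Add(-2944, 154) = -2790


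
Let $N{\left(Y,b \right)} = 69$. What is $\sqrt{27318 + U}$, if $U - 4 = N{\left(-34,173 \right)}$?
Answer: $7 \sqrt{559} \approx 165.5$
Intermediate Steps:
$U = 73$ ($U = 4 + 69 = 73$)
$\sqrt{27318 + U} = \sqrt{27318 + 73} = \sqrt{27391} = 7 \sqrt{559}$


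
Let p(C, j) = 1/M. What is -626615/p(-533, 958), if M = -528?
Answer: 330852720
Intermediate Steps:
p(C, j) = -1/528 (p(C, j) = 1/(-528) = -1/528)
-626615/p(-533, 958) = -626615/(-1/528) = -626615*(-528) = 330852720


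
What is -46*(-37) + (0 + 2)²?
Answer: 1706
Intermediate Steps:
-46*(-37) + (0 + 2)² = 1702 + 2² = 1702 + 4 = 1706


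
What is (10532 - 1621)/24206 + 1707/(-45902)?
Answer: 691190/2088541 ≈ 0.33094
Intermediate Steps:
(10532 - 1621)/24206 + 1707/(-45902) = 8911*(1/24206) + 1707*(-1/45902) = 67/182 - 1707/45902 = 691190/2088541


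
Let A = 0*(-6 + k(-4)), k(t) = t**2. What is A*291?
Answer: 0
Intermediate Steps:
A = 0 (A = 0*(-6 + (-4)**2) = 0*(-6 + 16) = 0*10 = 0)
A*291 = 0*291 = 0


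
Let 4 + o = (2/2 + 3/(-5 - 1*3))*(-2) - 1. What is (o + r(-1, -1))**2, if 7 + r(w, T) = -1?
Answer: 3249/16 ≈ 203.06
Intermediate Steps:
r(w, T) = -8 (r(w, T) = -7 - 1 = -8)
o = -25/4 (o = -4 + ((2/2 + 3/(-5 - 1*3))*(-2) - 1) = -4 + ((2*(1/2) + 3/(-5 - 3))*(-2) - 1) = -4 + ((1 + 3/(-8))*(-2) - 1) = -4 + ((1 + 3*(-1/8))*(-2) - 1) = -4 + ((1 - 3/8)*(-2) - 1) = -4 + ((5/8)*(-2) - 1) = -4 + (-5/4 - 1) = -4 - 9/4 = -25/4 ≈ -6.2500)
(o + r(-1, -1))**2 = (-25/4 - 8)**2 = (-57/4)**2 = 3249/16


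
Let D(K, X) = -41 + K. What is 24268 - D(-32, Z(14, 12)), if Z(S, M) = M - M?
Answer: 24341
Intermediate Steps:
Z(S, M) = 0
24268 - D(-32, Z(14, 12)) = 24268 - (-41 - 32) = 24268 - 1*(-73) = 24268 + 73 = 24341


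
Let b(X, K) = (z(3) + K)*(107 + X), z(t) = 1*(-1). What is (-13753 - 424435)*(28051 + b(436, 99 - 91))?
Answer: -13957164176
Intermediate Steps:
z(t) = -1
b(X, K) = (-1 + K)*(107 + X)
(-13753 - 424435)*(28051 + b(436, 99 - 91)) = (-13753 - 424435)*(28051 + (-107 - 1*436 + 107*(99 - 91) + (99 - 91)*436)) = -438188*(28051 + (-107 - 436 + 107*8 + 8*436)) = -438188*(28051 + (-107 - 436 + 856 + 3488)) = -438188*(28051 + 3801) = -438188*31852 = -13957164176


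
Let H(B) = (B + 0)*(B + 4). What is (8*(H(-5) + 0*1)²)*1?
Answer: 200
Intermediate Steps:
H(B) = B*(4 + B)
(8*(H(-5) + 0*1)²)*1 = (8*(-5*(4 - 5) + 0*1)²)*1 = (8*(-5*(-1) + 0)²)*1 = (8*(5 + 0)²)*1 = (8*5²)*1 = (8*25)*1 = 200*1 = 200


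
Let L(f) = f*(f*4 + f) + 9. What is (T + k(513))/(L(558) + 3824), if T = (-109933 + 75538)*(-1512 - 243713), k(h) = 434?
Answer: 8434514309/1560653 ≈ 5404.5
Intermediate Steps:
L(f) = 9 + 5*f**2 (L(f) = f*(4*f + f) + 9 = f*(5*f) + 9 = 5*f**2 + 9 = 9 + 5*f**2)
T = 8434513875 (T = -34395*(-245225) = 8434513875)
(T + k(513))/(L(558) + 3824) = (8434513875 + 434)/((9 + 5*558**2) + 3824) = 8434514309/((9 + 5*311364) + 3824) = 8434514309/((9 + 1556820) + 3824) = 8434514309/(1556829 + 3824) = 8434514309/1560653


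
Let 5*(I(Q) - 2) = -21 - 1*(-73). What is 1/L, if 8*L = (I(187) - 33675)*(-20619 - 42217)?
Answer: 10/2644028917 ≈ 3.7821e-9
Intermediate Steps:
I(Q) = 62/5 (I(Q) = 2 + (-21 - 1*(-73))/5 = 2 + (-21 + 73)/5 = 2 + (⅕)*52 = 2 + 52/5 = 62/5)
L = 2644028917/10 (L = ((62/5 - 33675)*(-20619 - 42217))/8 = (-168313/5*(-62836))/8 = (⅛)*(10576115668/5) = 2644028917/10 ≈ 2.6440e+8)
1/L = 1/(2644028917/10) = 10/2644028917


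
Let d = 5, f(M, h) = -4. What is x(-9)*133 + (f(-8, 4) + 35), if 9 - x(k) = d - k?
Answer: -634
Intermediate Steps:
x(k) = 4 + k (x(k) = 9 - (5 - k) = 9 + (-5 + k) = 4 + k)
x(-9)*133 + (f(-8, 4) + 35) = (4 - 9)*133 + (-4 + 35) = -5*133 + 31 = -665 + 31 = -634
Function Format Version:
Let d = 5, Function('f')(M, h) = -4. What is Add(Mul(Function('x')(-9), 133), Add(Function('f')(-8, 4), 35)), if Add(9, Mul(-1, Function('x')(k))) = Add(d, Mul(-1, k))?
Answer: -634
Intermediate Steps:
Function('x')(k) = Add(4, k) (Function('x')(k) = Add(9, Mul(-1, Add(5, Mul(-1, k)))) = Add(9, Add(-5, k)) = Add(4, k))
Add(Mul(Function('x')(-9), 133), Add(Function('f')(-8, 4), 35)) = Add(Mul(Add(4, -9), 133), Add(-4, 35)) = Add(Mul(-5, 133), 31) = Add(-665, 31) = -634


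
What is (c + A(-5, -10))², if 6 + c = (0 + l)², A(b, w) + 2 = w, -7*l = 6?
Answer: 715716/2401 ≈ 298.09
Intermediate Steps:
l = -6/7 (l = -⅐*6 = -6/7 ≈ -0.85714)
A(b, w) = -2 + w
c = -258/49 (c = -6 + (0 - 6/7)² = -6 + (-6/7)² = -6 + 36/49 = -258/49 ≈ -5.2653)
(c + A(-5, -10))² = (-258/49 + (-2 - 10))² = (-258/49 - 12)² = (-846/49)² = 715716/2401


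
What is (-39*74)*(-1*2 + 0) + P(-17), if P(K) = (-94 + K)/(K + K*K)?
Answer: 1569873/272 ≈ 5771.6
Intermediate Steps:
P(K) = (-94 + K)/(K + K²)
(-39*74)*(-1*2 + 0) + P(-17) = (-39*74)*(-1*2 + 0) + (-94 - 17)/((-17)*(1 - 17)) = -2886*(-2 + 0) - 1/17*(-111)/(-16) = -2886*(-2) - 1/17*(-1/16)*(-111) = 5772 - 111/272 = 1569873/272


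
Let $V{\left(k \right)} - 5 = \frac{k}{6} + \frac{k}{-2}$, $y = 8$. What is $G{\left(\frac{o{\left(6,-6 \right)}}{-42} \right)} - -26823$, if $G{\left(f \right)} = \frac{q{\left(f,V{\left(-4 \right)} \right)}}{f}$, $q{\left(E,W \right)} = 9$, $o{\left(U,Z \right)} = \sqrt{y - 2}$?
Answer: $26823 - 63 \sqrt{6} \approx 26669.0$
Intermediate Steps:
$V{\left(k \right)} = 5 - \frac{k}{3}$ ($V{\left(k \right)} = 5 + \left(\frac{k}{6} + \frac{k}{-2}\right) = 5 + \left(k \frac{1}{6} + k \left(- \frac{1}{2}\right)\right) = 5 + \left(\frac{k}{6} - \frac{k}{2}\right) = 5 - \frac{k}{3}$)
$o{\left(U,Z \right)} = \sqrt{6}$ ($o{\left(U,Z \right)} = \sqrt{8 - 2} = \sqrt{6}$)
$G{\left(f \right)} = \frac{9}{f}$
$G{\left(\frac{o{\left(6,-6 \right)}}{-42} \right)} - -26823 = \frac{9}{\sqrt{6} \frac{1}{-42}} - -26823 = \frac{9}{\sqrt{6} \left(- \frac{1}{42}\right)} + 26823 = \frac{9}{\left(- \frac{1}{42}\right) \sqrt{6}} + 26823 = 9 \left(- 7 \sqrt{6}\right) + 26823 = - 63 \sqrt{6} + 26823 = 26823 - 63 \sqrt{6}$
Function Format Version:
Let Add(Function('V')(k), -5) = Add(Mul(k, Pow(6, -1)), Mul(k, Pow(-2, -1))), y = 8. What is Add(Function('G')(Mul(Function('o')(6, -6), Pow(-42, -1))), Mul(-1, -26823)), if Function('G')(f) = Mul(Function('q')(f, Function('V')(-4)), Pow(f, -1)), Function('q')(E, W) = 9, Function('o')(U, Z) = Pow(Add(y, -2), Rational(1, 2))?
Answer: Add(26823, Mul(-63, Pow(6, Rational(1, 2)))) ≈ 26669.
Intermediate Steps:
Function('V')(k) = Add(5, Mul(Rational(-1, 3), k)) (Function('V')(k) = Add(5, Add(Mul(k, Pow(6, -1)), Mul(k, Pow(-2, -1)))) = Add(5, Add(Mul(k, Rational(1, 6)), Mul(k, Rational(-1, 2)))) = Add(5, Add(Mul(Rational(1, 6), k), Mul(Rational(-1, 2), k))) = Add(5, Mul(Rational(-1, 3), k)))
Function('o')(U, Z) = Pow(6, Rational(1, 2)) (Function('o')(U, Z) = Pow(Add(8, -2), Rational(1, 2)) = Pow(6, Rational(1, 2)))
Function('G')(f) = Mul(9, Pow(f, -1))
Add(Function('G')(Mul(Function('o')(6, -6), Pow(-42, -1))), Mul(-1, -26823)) = Add(Mul(9, Pow(Mul(Pow(6, Rational(1, 2)), Pow(-42, -1)), -1)), Mul(-1, -26823)) = Add(Mul(9, Pow(Mul(Pow(6, Rational(1, 2)), Rational(-1, 42)), -1)), 26823) = Add(Mul(9, Pow(Mul(Rational(-1, 42), Pow(6, Rational(1, 2))), -1)), 26823) = Add(Mul(9, Mul(-7, Pow(6, Rational(1, 2)))), 26823) = Add(Mul(-63, Pow(6, Rational(1, 2))), 26823) = Add(26823, Mul(-63, Pow(6, Rational(1, 2))))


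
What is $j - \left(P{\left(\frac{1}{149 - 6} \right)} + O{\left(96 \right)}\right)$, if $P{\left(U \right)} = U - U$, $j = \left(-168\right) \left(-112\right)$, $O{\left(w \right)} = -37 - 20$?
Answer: $18873$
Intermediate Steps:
$O{\left(w \right)} = -57$
$j = 18816$
$P{\left(U \right)} = 0$
$j - \left(P{\left(\frac{1}{149 - 6} \right)} + O{\left(96 \right)}\right) = 18816 - \left(0 - 57\right) = 18816 - -57 = 18816 + 57 = 18873$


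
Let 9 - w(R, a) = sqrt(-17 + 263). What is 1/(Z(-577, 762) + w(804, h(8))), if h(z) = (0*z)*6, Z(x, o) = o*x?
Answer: -146555/64435103993 + sqrt(246)/193305311979 ≈ -2.2744e-6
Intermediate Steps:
h(z) = 0 (h(z) = 0*6 = 0)
w(R, a) = 9 - sqrt(246) (w(R, a) = 9 - sqrt(-17 + 263) = 9 - sqrt(246))
1/(Z(-577, 762) + w(804, h(8))) = 1/(762*(-577) + (9 - sqrt(246))) = 1/(-439674 + (9 - sqrt(246))) = 1/(-439665 - sqrt(246))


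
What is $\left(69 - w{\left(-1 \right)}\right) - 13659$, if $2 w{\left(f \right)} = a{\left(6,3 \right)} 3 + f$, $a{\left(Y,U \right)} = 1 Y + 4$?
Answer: $- \frac{27209}{2} \approx -13605.0$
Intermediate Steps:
$a{\left(Y,U \right)} = 4 + Y$ ($a{\left(Y,U \right)} = Y + 4 = 4 + Y$)
$w{\left(f \right)} = 15 + \frac{f}{2}$ ($w{\left(f \right)} = \frac{\left(4 + 6\right) 3 + f}{2} = \frac{10 \cdot 3 + f}{2} = \frac{30 + f}{2} = 15 + \frac{f}{2}$)
$\left(69 - w{\left(-1 \right)}\right) - 13659 = \left(69 - \left(15 + \frac{1}{2} \left(-1\right)\right)\right) - 13659 = \left(69 - \left(15 - \frac{1}{2}\right)\right) - 13659 = \left(69 - \frac{29}{2}\right) - 13659 = \frac{109}{2} - 13659 = - \frac{27209}{2}$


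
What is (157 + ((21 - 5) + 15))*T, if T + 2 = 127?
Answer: 23500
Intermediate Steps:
T = 125 (T = -2 + 127 = 125)
(157 + ((21 - 5) + 15))*T = (157 + ((21 - 5) + 15))*125 = (157 + (16 + 15))*125 = (157 + 31)*125 = 188*125 = 23500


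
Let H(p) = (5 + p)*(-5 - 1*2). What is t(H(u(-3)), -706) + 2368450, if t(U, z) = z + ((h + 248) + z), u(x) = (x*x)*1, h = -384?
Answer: 2366902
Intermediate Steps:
u(x) = x² (u(x) = x²*1 = x²)
H(p) = -35 - 7*p (H(p) = (5 + p)*(-5 - 2) = (5 + p)*(-7) = -35 - 7*p)
t(U, z) = -136 + 2*z (t(U, z) = z + ((-384 + 248) + z) = z + (-136 + z) = -136 + 2*z)
t(H(u(-3)), -706) + 2368450 = (-136 + 2*(-706)) + 2368450 = (-136 - 1412) + 2368450 = -1548 + 2368450 = 2366902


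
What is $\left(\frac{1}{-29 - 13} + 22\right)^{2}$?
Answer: $\frac{851929}{1764} \approx 482.95$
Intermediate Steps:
$\left(\frac{1}{-29 - 13} + 22\right)^{2} = \left(\frac{1}{-42} + 22\right)^{2} = \left(- \frac{1}{42} + 22\right)^{2} = \left(\frac{923}{42}\right)^{2} = \frac{851929}{1764}$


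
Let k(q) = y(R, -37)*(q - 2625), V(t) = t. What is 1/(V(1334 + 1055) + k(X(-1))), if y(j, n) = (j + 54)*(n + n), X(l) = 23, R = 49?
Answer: 1/19834833 ≈ 5.0416e-8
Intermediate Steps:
y(j, n) = 2*n*(54 + j) (y(j, n) = (54 + j)*(2*n) = 2*n*(54 + j))
k(q) = 20007750 - 7622*q (k(q) = (2*(-37)*(54 + 49))*(q - 2625) = (2*(-37)*103)*(-2625 + q) = -7622*(-2625 + q) = 20007750 - 7622*q)
1/(V(1334 + 1055) + k(X(-1))) = 1/((1334 + 1055) + (20007750 - 7622*23)) = 1/(2389 + (20007750 - 175306)) = 1/(2389 + 19832444) = 1/19834833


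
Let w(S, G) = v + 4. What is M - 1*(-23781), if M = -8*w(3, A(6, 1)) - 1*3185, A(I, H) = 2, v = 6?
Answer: 20516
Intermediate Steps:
w(S, G) = 10 (w(S, G) = 6 + 4 = 10)
M = -3265 (M = -8*10 - 1*3185 = -80 - 3185 = -3265)
M - 1*(-23781) = -3265 - 1*(-23781) = -3265 + 23781 = 20516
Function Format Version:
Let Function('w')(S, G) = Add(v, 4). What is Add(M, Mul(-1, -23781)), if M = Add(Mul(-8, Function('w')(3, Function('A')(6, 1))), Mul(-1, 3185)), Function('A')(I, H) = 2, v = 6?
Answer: 20516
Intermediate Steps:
Function('w')(S, G) = 10 (Function('w')(S, G) = Add(6, 4) = 10)
M = -3265 (M = Add(Mul(-8, 10), Mul(-1, 3185)) = Add(-80, -3185) = -3265)
Add(M, Mul(-1, -23781)) = Add(-3265, Mul(-1, -23781)) = Add(-3265, 23781) = 20516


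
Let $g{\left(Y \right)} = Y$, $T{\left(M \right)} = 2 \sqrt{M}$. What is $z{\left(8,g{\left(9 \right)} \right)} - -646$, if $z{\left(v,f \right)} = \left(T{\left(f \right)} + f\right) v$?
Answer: $766$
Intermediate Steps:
$z{\left(v,f \right)} = v \left(f + 2 \sqrt{f}\right)$ ($z{\left(v,f \right)} = \left(2 \sqrt{f} + f\right) v = \left(f + 2 \sqrt{f}\right) v = v \left(f + 2 \sqrt{f}\right)$)
$z{\left(8,g{\left(9 \right)} \right)} - -646 = 8 \left(9 + 2 \sqrt{9}\right) - -646 = 8 \left(9 + 2 \cdot 3\right) + 646 = 8 \left(9 + 6\right) + 646 = 8 \cdot 15 + 646 = 120 + 646 = 766$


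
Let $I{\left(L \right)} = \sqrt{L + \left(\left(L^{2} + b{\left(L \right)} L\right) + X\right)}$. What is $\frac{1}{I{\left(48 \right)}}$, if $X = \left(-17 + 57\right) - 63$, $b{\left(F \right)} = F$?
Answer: $\frac{\sqrt{4633}}{4633} \approx 0.014692$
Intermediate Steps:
$X = -23$ ($X = 40 - 63 = -23$)
$I{\left(L \right)} = \sqrt{-23 + L + 2 L^{2}}$ ($I{\left(L \right)} = \sqrt{L - \left(23 - L^{2} - L L\right)} = \sqrt{L + \left(\left(L^{2} + L^{2}\right) - 23\right)} = \sqrt{L + \left(2 L^{2} - 23\right)} = \sqrt{L + \left(-23 + 2 L^{2}\right)} = \sqrt{-23 + L + 2 L^{2}}$)
$\frac{1}{I{\left(48 \right)}} = \frac{1}{\sqrt{-23 + 48 + 2 \cdot 48^{2}}} = \frac{1}{\sqrt{-23 + 48 + 2 \cdot 2304}} = \frac{1}{\sqrt{-23 + 48 + 4608}} = \frac{1}{\sqrt{4633}} = \frac{\sqrt{4633}}{4633}$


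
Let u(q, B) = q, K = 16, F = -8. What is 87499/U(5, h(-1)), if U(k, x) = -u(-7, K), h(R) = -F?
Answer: 87499/7 ≈ 12500.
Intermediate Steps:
h(R) = 8 (h(R) = -1*(-8) = 8)
U(k, x) = 7 (U(k, x) = -1*(-7) = 7)
87499/U(5, h(-1)) = 87499/7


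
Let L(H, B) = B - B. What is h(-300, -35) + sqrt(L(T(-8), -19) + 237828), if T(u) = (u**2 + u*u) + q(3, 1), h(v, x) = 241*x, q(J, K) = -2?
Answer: -8435 + 2*sqrt(59457) ≈ -7947.3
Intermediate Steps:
T(u) = -2 + 2*u**2 (T(u) = (u**2 + u*u) - 2 = (u**2 + u**2) - 2 = 2*u**2 - 2 = -2 + 2*u**2)
L(H, B) = 0
h(-300, -35) + sqrt(L(T(-8), -19) + 237828) = 241*(-35) + sqrt(0 + 237828) = -8435 + sqrt(237828) = -8435 + 2*sqrt(59457)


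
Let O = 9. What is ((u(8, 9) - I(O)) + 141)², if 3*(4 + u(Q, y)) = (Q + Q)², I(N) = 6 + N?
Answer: 386884/9 ≈ 42987.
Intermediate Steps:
u(Q, y) = -4 + 4*Q²/3 (u(Q, y) = -4 + (Q + Q)²/3 = -4 + (2*Q)²/3 = -4 + (4*Q²)/3 = -4 + 4*Q²/3)
((u(8, 9) - I(O)) + 141)² = (((-4 + (4/3)*8²) - (6 + 9)) + 141)² = (((-4 + (4/3)*64) - 1*15) + 141)² = (((-4 + 256/3) - 15) + 141)² = ((244/3 - 15) + 141)² = (199/3 + 141)² = (622/3)² = 386884/9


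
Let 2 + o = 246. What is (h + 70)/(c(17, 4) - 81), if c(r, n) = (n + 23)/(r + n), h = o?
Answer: -1099/279 ≈ -3.9391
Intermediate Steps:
o = 244 (o = -2 + 246 = 244)
h = 244
c(r, n) = (23 + n)/(n + r)
(h + 70)/(c(17, 4) - 81) = (244 + 70)/((23 + 4)/(4 + 17) - 81) = 314/(27/21 - 81) = 314/((1/21)*27 - 81) = 314/(9/7 - 81) = 314/(-558/7) = 314*(-7/558) = -1099/279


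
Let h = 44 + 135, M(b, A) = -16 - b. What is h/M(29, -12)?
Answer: -179/45 ≈ -3.9778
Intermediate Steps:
h = 179
h/M(29, -12) = 179/(-16 - 1*29) = 179/(-16 - 29) = 179/(-45) = 179*(-1/45) = -179/45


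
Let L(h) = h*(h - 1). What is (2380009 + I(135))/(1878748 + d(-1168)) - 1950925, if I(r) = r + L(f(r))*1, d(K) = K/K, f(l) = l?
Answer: -3665295994591/1878749 ≈ -1.9509e+6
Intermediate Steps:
L(h) = h*(-1 + h)
d(K) = 1
I(r) = r + r*(-1 + r) (I(r) = r + (r*(-1 + r))*1 = r + r*(-1 + r))
(2380009 + I(135))/(1878748 + d(-1168)) - 1950925 = (2380009 + 135**2)/(1878748 + 1) - 1950925 = (2380009 + 18225)/1878749 - 1950925 = 2398234*(1/1878749) - 1950925 = 2398234/1878749 - 1950925 = -3665295994591/1878749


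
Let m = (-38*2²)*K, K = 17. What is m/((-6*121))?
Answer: 1292/363 ≈ 3.5592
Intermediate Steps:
m = -2584 (m = -38*2²*17 = -38*4*17 = -152*17 = -2584)
m/((-6*121)) = -2584/((-6*121)) = -2584/(-726) = -2584*(-1/726) = 1292/363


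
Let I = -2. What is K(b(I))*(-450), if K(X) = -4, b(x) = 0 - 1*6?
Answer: 1800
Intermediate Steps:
b(x) = -6 (b(x) = 0 - 6 = -6)
K(b(I))*(-450) = -4*(-450) = 1800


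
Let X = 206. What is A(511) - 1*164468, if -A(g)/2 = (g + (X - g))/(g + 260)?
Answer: -126805240/771 ≈ -1.6447e+5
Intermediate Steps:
A(g) = -412/(260 + g) (A(g) = -2*(g + (206 - g))/(g + 260) = -412/(260 + g))
A(511) - 1*164468 = -412/(260 + 511) - 1*164468 = -412/771 - 164468 = -126805240/771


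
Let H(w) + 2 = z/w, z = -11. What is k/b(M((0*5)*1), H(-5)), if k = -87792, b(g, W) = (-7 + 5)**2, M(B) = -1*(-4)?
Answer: -21948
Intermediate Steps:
M(B) = 4
H(w) = -2 - 11/w
b(g, W) = 4 (b(g, W) = (-2)**2 = 4)
k/b(M((0*5)*1), H(-5)) = -87792/4 = -87792*1/4 = -21948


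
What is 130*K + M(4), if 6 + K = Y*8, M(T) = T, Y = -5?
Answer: -5976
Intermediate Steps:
K = -46 (K = -6 - 5*8 = -6 - 40 = -46)
130*K + M(4) = 130*(-46) + 4 = -5980 + 4 = -5976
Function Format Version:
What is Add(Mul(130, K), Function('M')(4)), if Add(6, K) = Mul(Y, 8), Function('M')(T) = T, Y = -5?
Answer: -5976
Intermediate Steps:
K = -46 (K = Add(-6, Mul(-5, 8)) = Add(-6, -40) = -46)
Add(Mul(130, K), Function('M')(4)) = Add(Mul(130, -46), 4) = Add(-5980, 4) = -5976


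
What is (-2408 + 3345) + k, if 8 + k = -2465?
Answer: -1536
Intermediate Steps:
k = -2473 (k = -8 - 2465 = -2473)
(-2408 + 3345) + k = (-2408 + 3345) - 2473 = 937 - 2473 = -1536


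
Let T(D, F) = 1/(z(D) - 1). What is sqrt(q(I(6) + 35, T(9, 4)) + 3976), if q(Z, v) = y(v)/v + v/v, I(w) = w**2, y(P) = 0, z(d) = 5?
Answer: sqrt(3977) ≈ 63.063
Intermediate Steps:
T(D, F) = 1/4 (T(D, F) = 1/(5 - 1) = 1/4)
q(Z, v) = 1 (q(Z, v) = 0/v + v/v = 0 + 1 = 1)
sqrt(q(I(6) + 35, T(9, 4)) + 3976) = sqrt(1 + 3976) = sqrt(3977)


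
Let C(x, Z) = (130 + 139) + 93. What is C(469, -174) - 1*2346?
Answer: -1984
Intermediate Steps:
C(x, Z) = 362 (C(x, Z) = 269 + 93 = 362)
C(469, -174) - 1*2346 = 362 - 1*2346 = 362 - 2346 = -1984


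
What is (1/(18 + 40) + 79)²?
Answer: 21003889/3364 ≈ 6243.7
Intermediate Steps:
(1/(18 + 40) + 79)² = (1/58 + 79)² = (4583/58)² = 21003889/3364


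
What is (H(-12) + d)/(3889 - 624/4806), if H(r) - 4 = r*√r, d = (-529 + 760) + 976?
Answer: 970011/3114985 - 19224*I*√3/3114985 ≈ 0.3114 - 0.010689*I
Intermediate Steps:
d = 1207 (d = 231 + 976 = 1207)
H(r) = 4 + r^(3/2) (H(r) = 4 + r*√r = 4 + r^(3/2))
(H(-12) + d)/(3889 - 624/4806) = ((4 + (-12)^(3/2)) + 1207)/(3889 - 624/4806) = ((4 - 24*I*√3) + 1207)/(3889 - 624*1/4806) = (1211 - 24*I*√3)/(3889 - 104/801) = (1211 - 24*I*√3)/(3114985/801) = (1211 - 24*I*√3)*(801/3114985) = 970011/3114985 - 19224*I*√3/3114985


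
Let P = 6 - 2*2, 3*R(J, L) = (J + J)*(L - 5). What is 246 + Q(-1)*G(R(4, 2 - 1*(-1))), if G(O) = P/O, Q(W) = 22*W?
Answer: 1017/4 ≈ 254.25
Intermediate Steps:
R(J, L) = 2*J*(-5 + L)/3 (R(J, L) = ((J + J)*(L - 5))/3 = ((2*J)*(-5 + L))/3 = (2*J*(-5 + L))/3 = 2*J*(-5 + L)/3)
P = 2 (P = 6 - 4 = 2)
G(O) = 2/O
246 + Q(-1)*G(R(4, 2 - 1*(-1))) = 246 + (22*(-1))*(2/(((2/3)*4*(-5 + (2 - 1*(-1)))))) = 246 - 44/((2/3)*4*(-5 + (2 + 1))) = 246 - 44/((2/3)*4*(-5 + 3)) = 246 - 44/((2/3)*4*(-2)) = 246 - 44/(-16/3) = 246 - 44*(-3)/16 = 246 - 22*(-3/8) = 246 + 33/4 = 1017/4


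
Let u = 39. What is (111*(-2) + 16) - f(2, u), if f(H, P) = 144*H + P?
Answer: -533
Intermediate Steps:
f(H, P) = P + 144*H
(111*(-2) + 16) - f(2, u) = (111*(-2) + 16) - (39 + 144*2) = (-222 + 16) - (39 + 288) = -206 - 1*327 = -206 - 327 = -533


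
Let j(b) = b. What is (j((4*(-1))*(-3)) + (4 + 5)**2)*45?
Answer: 4185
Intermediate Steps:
(j((4*(-1))*(-3)) + (4 + 5)**2)*45 = ((4*(-1))*(-3) + (4 + 5)**2)*45 = (-4*(-3) + 9**2)*45 = (12 + 81)*45 = 93*45 = 4185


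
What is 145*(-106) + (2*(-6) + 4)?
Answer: -15378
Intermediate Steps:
145*(-106) + (2*(-6) + 4) = -15370 + (-12 + 4) = -15370 - 8 = -15378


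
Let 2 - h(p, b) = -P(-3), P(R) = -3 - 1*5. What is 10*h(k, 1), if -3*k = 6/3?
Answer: -60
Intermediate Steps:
P(R) = -8 (P(R) = -3 - 5 = -8)
k = -2/3 ≈ -0.66667
h(p, b) = -6 (h(p, b) = 2 - (-1)*(-8) = 2 - 1*8 = 2 - 8 = -6)
10*h(k, 1) = 10*(-6) = -60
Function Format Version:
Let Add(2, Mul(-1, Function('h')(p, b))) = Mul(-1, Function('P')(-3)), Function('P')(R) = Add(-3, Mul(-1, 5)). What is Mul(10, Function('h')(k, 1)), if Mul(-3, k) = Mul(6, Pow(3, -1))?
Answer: -60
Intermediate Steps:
Function('P')(R) = -8 (Function('P')(R) = Add(-3, -5) = -8)
k = Rational(-2, 3) (k = Mul(Rational(-1, 3), Mul(6, Pow(3, -1))) = Mul(Rational(-1, 3), Mul(6, Rational(1, 3))) = Mul(Rational(-1, 3), 2) = Rational(-2, 3) ≈ -0.66667)
Function('h')(p, b) = -6 (Function('h')(p, b) = Add(2, Mul(-1, Mul(-1, -8))) = Add(2, Mul(-1, 8)) = Add(2, -8) = -6)
Mul(10, Function('h')(k, 1)) = Mul(10, -6) = -60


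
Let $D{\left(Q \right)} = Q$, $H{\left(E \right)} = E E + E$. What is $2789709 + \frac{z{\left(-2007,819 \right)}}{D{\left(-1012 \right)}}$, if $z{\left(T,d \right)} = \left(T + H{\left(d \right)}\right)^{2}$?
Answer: $- \frac{445504816821}{1012} \approx -4.4022 \cdot 10^{8}$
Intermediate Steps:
$H{\left(E \right)} = E + E^{2}$ ($H{\left(E \right)} = E^{2} + E = E + E^{2}$)
$z{\left(T,d \right)} = \left(T + d \left(1 + d\right)\right)^{2}$
$2789709 + \frac{z{\left(-2007,819 \right)}}{D{\left(-1012 \right)}} = 2789709 + \frac{\left(-2007 + 819 \left(1 + 819\right)\right)^{2}}{-1012} = 2789709 + \left(-2007 + 819 \cdot 820\right)^{2} \left(- \frac{1}{1012}\right) = 2789709 + \left(-2007 + 671580\right)^{2} \left(- \frac{1}{1012}\right) = 2789709 + 669573^{2} \left(- \frac{1}{1012}\right) = 2789709 + 448328002329 \left(- \frac{1}{1012}\right) = 2789709 - \frac{448328002329}{1012} = - \frac{445504816821}{1012}$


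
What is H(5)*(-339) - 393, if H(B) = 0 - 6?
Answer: 1641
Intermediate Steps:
H(B) = -6
H(5)*(-339) - 393 = -6*(-339) - 393 = 2034 - 393 = 1641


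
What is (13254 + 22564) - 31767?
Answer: 4051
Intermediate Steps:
(13254 + 22564) - 31767 = 35818 - 31767 = 4051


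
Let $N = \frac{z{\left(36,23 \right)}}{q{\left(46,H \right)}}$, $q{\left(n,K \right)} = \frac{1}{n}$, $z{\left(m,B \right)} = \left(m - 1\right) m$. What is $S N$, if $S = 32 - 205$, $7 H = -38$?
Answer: $-10027080$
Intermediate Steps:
$H = - \frac{38}{7}$ ($H = \frac{1}{7} \left(-38\right) = - \frac{38}{7} \approx -5.4286$)
$z{\left(m,B \right)} = m \left(-1 + m\right)$ ($z{\left(m,B \right)} = \left(-1 + m\right) m = m \left(-1 + m\right)$)
$N = 57960$ ($N = \frac{36 \left(-1 + 36\right)}{\frac{1}{46}} = 36 \cdot 35 \frac{1}{\frac{1}{46}} = 1260 \cdot 46 = 57960$)
$S = -173$
$S N = \left(-173\right) 57960 = -10027080$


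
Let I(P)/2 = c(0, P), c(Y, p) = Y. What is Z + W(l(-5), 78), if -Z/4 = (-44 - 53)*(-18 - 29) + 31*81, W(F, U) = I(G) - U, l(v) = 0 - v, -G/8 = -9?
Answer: -28358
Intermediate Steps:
G = 72 (G = -8*(-9) = 72)
I(P) = 0 (I(P) = 2*0 = 0)
l(v) = -v
W(F, U) = -U (W(F, U) = 0 - U = -U)
Z = -28280 (Z = -4*((-44 - 53)*(-18 - 29) + 31*81) = -4*(-97*(-47) + 2511) = -4*(4559 + 2511) = -4*7070 = -28280)
Z + W(l(-5), 78) = -28280 - 1*78 = -28280 - 78 = -28358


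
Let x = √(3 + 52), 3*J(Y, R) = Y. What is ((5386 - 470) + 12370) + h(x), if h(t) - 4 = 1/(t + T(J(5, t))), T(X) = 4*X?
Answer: 328498/19 + 9*√55/95 ≈ 17290.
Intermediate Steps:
J(Y, R) = Y/3
x = √55 ≈ 7.4162
h(t) = 4 + 1/(20/3 + t) (h(t) = 4 + 1/(t + 4*((⅓)*5)) = 4 + 1/(t + 4*(5/3)) = 4 + 1/(t + 20/3) = 4 + 1/(20/3 + t))
((5386 - 470) + 12370) + h(x) = ((5386 - 470) + 12370) + (83 + 12*√55)/(20 + 3*√55) = (4916 + 12370) + (83 + 12*√55)/(20 + 3*√55) = 17286 + (83 + 12*√55)/(20 + 3*√55)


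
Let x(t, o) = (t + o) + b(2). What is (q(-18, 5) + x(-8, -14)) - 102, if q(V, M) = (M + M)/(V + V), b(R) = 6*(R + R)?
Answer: -1805/18 ≈ -100.28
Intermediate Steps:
b(R) = 12*R (b(R) = 6*(2*R) = 12*R)
x(t, o) = 24 + o + t (x(t, o) = (t + o) + 12*2 = (o + t) + 24 = 24 + o + t)
q(V, M) = M/V (q(V, M) = (2*M)/((2*V)) = (2*M)*(1/(2*V)) = M/V)
(q(-18, 5) + x(-8, -14)) - 102 = (5/(-18) + (24 - 14 - 8)) - 102 = (5*(-1/18) + 2) - 102 = (-5/18 + 2) - 102 = 31/18 - 102 = -1805/18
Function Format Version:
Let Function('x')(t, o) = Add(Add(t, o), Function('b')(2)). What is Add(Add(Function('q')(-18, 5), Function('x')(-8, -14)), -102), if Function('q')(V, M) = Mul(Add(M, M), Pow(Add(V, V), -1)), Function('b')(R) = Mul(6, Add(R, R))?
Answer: Rational(-1805, 18) ≈ -100.28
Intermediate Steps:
Function('b')(R) = Mul(12, R) (Function('b')(R) = Mul(6, Mul(2, R)) = Mul(12, R))
Function('x')(t, o) = Add(24, o, t) (Function('x')(t, o) = Add(Add(t, o), Mul(12, 2)) = Add(Add(o, t), 24) = Add(24, o, t))
Function('q')(V, M) = Mul(M, Pow(V, -1)) (Function('q')(V, M) = Mul(Mul(2, M), Pow(Mul(2, V), -1)) = Mul(Mul(2, M), Mul(Rational(1, 2), Pow(V, -1))) = Mul(M, Pow(V, -1)))
Add(Add(Function('q')(-18, 5), Function('x')(-8, -14)), -102) = Add(Add(Mul(5, Pow(-18, -1)), Add(24, -14, -8)), -102) = Add(Add(Mul(5, Rational(-1, 18)), 2), -102) = Add(Add(Rational(-5, 18), 2), -102) = Add(Rational(31, 18), -102) = Rational(-1805, 18)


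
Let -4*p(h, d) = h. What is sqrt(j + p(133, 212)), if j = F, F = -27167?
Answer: 3*I*sqrt(12089)/2 ≈ 164.93*I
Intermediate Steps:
p(h, d) = -h/4
j = -27167
sqrt(j + p(133, 212)) = sqrt(-27167 - 1/4*133) = sqrt(-27167 - 133/4) = sqrt(-108801/4) = 3*I*sqrt(12089)/2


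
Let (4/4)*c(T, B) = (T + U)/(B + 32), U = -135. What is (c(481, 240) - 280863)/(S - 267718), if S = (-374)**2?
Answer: 38197195/17386512 ≈ 2.1969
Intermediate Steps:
S = 139876
c(T, B) = (-135 + T)/(32 + B) (c(T, B) = (T - 135)/(B + 32) = (-135 + T)/(32 + B))
(c(481, 240) - 280863)/(S - 267718) = ((-135 + 481)/(32 + 240) - 280863)/(139876 - 267718) = (346/272 - 280863)/(-127842) = ((1/272)*346 - 280863)*(-1/127842) = (173/136 - 280863)*(-1/127842) = -38197195/136*(-1/127842) = 38197195/17386512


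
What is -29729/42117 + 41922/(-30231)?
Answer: -296040697/141471003 ≈ -2.0926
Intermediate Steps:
-29729/42117 + 41922/(-30231) = -29729*1/42117 + 41922*(-1/30231) = -29729/42117 - 4658/3359 = -296040697/141471003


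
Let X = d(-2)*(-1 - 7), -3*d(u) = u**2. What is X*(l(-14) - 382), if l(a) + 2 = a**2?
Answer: -6016/3 ≈ -2005.3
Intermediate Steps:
d(u) = -u**2/3
X = 32/3 (X = (-1/3*(-2)**2)*(-1 - 7) = -1/3*4*(-8) = -4/3*(-8) = 32/3 ≈ 10.667)
l(a) = -2 + a**2
X*(l(-14) - 382) = 32*((-2 + (-14)**2) - 382)/3 = 32*((-2 + 196) - 382)/3 = 32*(194 - 382)/3 = (32/3)*(-188) = -6016/3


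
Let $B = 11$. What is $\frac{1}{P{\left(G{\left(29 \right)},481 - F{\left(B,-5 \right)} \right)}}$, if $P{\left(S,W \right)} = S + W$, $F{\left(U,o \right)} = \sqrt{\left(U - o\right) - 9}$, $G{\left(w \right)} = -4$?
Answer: $\frac{477}{227522} + \frac{\sqrt{7}}{227522} \approx 0.0021081$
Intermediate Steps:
$F{\left(U,o \right)} = \sqrt{-9 + U - o}$
$\frac{1}{P{\left(G{\left(29 \right)},481 - F{\left(B,-5 \right)} \right)}} = \frac{1}{-4 + \left(481 - \sqrt{-9 + 11 - -5}\right)} = \frac{1}{-4 + \left(481 - \sqrt{-9 + 11 + 5}\right)} = \frac{1}{-4 + \left(481 - \sqrt{7}\right)} = \frac{1}{477 - \sqrt{7}}$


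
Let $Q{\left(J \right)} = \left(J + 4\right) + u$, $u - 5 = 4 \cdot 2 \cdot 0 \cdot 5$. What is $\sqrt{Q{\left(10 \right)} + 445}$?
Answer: $4 \sqrt{29} \approx 21.541$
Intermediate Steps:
$u = 5$ ($u = 5 + 4 \cdot 2 \cdot 0 \cdot 5 = 5 + 4 \cdot 0 \cdot 5 = 5 + 0 \cdot 5 = 5 + 0 = 5$)
$Q{\left(J \right)} = 9 + J$ ($Q{\left(J \right)} = \left(J + 4\right) + 5 = \left(4 + J\right) + 5 = 9 + J$)
$\sqrt{Q{\left(10 \right)} + 445} = \sqrt{\left(9 + 10\right) + 445} = \sqrt{19 + 445} = \sqrt{464} = 4 \sqrt{29}$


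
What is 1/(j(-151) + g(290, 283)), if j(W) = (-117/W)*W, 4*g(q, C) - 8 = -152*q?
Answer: -1/11135 ≈ -8.9807e-5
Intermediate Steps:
g(q, C) = 2 - 38*q (g(q, C) = 2 + (-152*q)/4 = 2 - 38*q)
j(W) = -117
1/(j(-151) + g(290, 283)) = 1/(-117 + (2 - 38*290)) = 1/(-117 + (2 - 11020)) = 1/(-117 - 11018) = 1/(-11135) = -1/11135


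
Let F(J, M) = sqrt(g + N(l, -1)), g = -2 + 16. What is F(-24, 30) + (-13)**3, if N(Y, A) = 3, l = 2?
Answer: -2197 + sqrt(17) ≈ -2192.9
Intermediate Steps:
g = 14
F(J, M) = sqrt(17) (F(J, M) = sqrt(14 + 3) = sqrt(17))
F(-24, 30) + (-13)**3 = sqrt(17) + (-13)**3 = sqrt(17) - 2197 = -2197 + sqrt(17)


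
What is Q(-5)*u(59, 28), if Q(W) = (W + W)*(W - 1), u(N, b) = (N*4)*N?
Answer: 835440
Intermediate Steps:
u(N, b) = 4*N² (u(N, b) = (4*N)*N = 4*N²)
Q(W) = 2*W*(-1 + W) (Q(W) = (2*W)*(-1 + W) = 2*W*(-1 + W))
Q(-5)*u(59, 28) = (2*(-5)*(-1 - 5))*(4*59²) = (2*(-5)*(-6))*(4*3481) = 60*13924 = 835440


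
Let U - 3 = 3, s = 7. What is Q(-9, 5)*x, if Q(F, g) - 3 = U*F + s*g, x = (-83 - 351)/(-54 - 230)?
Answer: -1736/71 ≈ -24.451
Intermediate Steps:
U = 6 (U = 3 + 3 = 6)
x = 217/142 (x = -434/(-284) = -434*(-1/284) = 217/142 ≈ 1.5282)
Q(F, g) = 3 + 6*F + 7*g (Q(F, g) = 3 + (6*F + 7*g) = 3 + 6*F + 7*g)
Q(-9, 5)*x = (3 + 6*(-9) + 7*5)*(217/142) = (3 - 54 + 35)*(217/142) = -16*217/142 = -1736/71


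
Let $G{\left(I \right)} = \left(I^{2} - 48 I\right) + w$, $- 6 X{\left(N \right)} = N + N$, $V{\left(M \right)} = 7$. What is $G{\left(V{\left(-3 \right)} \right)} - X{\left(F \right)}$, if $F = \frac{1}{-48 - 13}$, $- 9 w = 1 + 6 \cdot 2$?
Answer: $- \frac{158359}{549} \approx -288.45$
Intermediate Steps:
$w = - \frac{13}{9}$ ($w = - \frac{1 + 6 \cdot 2}{9} = - \frac{1 + 12}{9} = \left(- \frac{1}{9}\right) 13 = - \frac{13}{9} \approx -1.4444$)
$F = - \frac{1}{61}$ ($F = \frac{1}{-61} = - \frac{1}{61} \approx -0.016393$)
$X{\left(N \right)} = - \frac{N}{3}$ ($X{\left(N \right)} = - \frac{N + N}{6} = - \frac{2 N}{6} = - \frac{N}{3}$)
$G{\left(I \right)} = - \frac{13}{9} + I^{2} - 48 I$ ($G{\left(I \right)} = \left(I^{2} - 48 I\right) - \frac{13}{9} = - \frac{13}{9} + I^{2} - 48 I$)
$G{\left(V{\left(-3 \right)} \right)} - X{\left(F \right)} = \left(- \frac{13}{9} + 7^{2} - 336\right) - \left(- \frac{1}{3}\right) \left(- \frac{1}{61}\right) = \left(- \frac{13}{9} + 49 - 336\right) - \frac{1}{183} = - \frac{2596}{9} - \frac{1}{183} = - \frac{158359}{549}$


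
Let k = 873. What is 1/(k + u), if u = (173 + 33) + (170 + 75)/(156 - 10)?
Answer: 146/157779 ≈ 0.00092535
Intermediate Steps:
u = 30321/146 (u = 206 + 245/146 = 30321/146 ≈ 207.68)
1/(k + u) = 1/(873 + 30321/146) = 1/(157779/146) = 146/157779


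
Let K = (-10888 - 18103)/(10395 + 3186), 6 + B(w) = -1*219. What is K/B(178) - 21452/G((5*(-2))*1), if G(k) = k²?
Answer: -655485136/3055725 ≈ -214.51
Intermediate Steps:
B(w) = -225 (B(w) = -6 - 1*219 = -6 - 219 = -225)
K = -28991/13581 ≈ -2.1347
K/B(178) - 21452/G((5*(-2))*1) = -28991/13581/(-225) - 21452/(((5*(-2))*1)²) = -28991/13581*(-1/225) - 21452/((-10*1)²) = 28991/3055725 - 21452/((-10)²) = 28991/3055725 - 21452/100 = 28991/3055725 - 21452*1/100 = 28991/3055725 - 5363/25 = -655485136/3055725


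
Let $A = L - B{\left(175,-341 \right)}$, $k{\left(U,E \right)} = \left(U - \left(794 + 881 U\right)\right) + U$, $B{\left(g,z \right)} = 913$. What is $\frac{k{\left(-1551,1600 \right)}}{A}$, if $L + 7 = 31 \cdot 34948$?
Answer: $\frac{1362535}{1082468} \approx 1.2587$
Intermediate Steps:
$L = 1083381$ ($L = -7 + 31 \cdot 34948 = -7 + 1083388 = 1083381$)
$k{\left(U,E \right)} = -794 - 879 U$ ($k{\left(U,E \right)} = \left(U - \left(794 + 881 U\right)\right) + U = \left(-794 - 880 U\right) + U = -794 - 879 U$)
$A = 1082468$ ($A = 1083381 - 913 = 1082468$)
$\frac{k{\left(-1551,1600 \right)}}{A} = \frac{-794 - -1363329}{1082468} = \left(-794 + 1363329\right) \frac{1}{1082468} = 1362535 \cdot \frac{1}{1082468} = \frac{1362535}{1082468}$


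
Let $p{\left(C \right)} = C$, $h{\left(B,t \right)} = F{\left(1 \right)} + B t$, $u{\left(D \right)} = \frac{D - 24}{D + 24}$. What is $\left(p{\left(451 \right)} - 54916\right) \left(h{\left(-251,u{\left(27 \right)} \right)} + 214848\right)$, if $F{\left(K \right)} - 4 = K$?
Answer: $- \frac{198919796250}{17} \approx -1.1701 \cdot 10^{10}$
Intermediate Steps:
$u{\left(D \right)} = \frac{-24 + D}{24 + D}$
$F{\left(K \right)} = 4 + K$
$h{\left(B,t \right)} = 5 + B t$ ($h{\left(B,t \right)} = \left(4 + 1\right) + B t = 5 + B t$)
$\left(p{\left(451 \right)} - 54916\right) \left(h{\left(-251,u{\left(27 \right)} \right)} + 214848\right) = \left(451 - 54916\right) \left(\left(5 - 251 \frac{-24 + 27}{24 + 27}\right) + 214848\right) = - 54465 \left(\left(5 - 251 \cdot \frac{1}{51} \cdot 3\right) + 214848\right) = - 54465 \left(\left(5 - \frac{251}{17}\right) + 214848\right) = - 54465 \left(- \frac{166}{17} + 214848\right) = \left(-54465\right) \frac{3652250}{17} = - \frac{198919796250}{17}$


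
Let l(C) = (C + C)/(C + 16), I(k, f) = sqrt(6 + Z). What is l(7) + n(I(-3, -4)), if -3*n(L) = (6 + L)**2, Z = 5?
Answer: -1039/69 - 4*sqrt(11) ≈ -28.324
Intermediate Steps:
I(k, f) = sqrt(11) (I(k, f) = sqrt(6 + 5) = sqrt(11))
l(C) = 2*C/(16 + C) (l(C) = (2*C)/(16 + C) = 2*C/(16 + C))
n(L) = -(6 + L)**2/3
l(7) + n(I(-3, -4)) = 2*7/(16 + 7) - (6 + sqrt(11))**2/3 = 2*7/23 - (6 + sqrt(11))**2/3 = 2*7*(1/23) - (6 + sqrt(11))**2/3 = 14/23 - (6 + sqrt(11))**2/3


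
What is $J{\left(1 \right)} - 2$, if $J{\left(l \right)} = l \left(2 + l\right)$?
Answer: $1$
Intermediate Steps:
$J{\left(1 \right)} - 2 = 1 \left(2 + 1\right) - 2 = 1 \cdot 3 - 2 = 3 - 2 = 1$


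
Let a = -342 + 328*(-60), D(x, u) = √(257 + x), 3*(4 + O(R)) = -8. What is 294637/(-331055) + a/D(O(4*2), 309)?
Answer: -294637/331055 - 20022*√2253/751 ≈ -1266.3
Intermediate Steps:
O(R) = -20/3 (O(R) = -4 + (⅓)*(-8) = -4 - 8/3 = -20/3)
a = -20022 (a = -342 - 19680 = -20022)
294637/(-331055) + a/D(O(4*2), 309) = 294637/(-331055) - 20022/√(257 - 20/3) = 294637*(-1/331055) - 20022*√2253/751 = -294637/331055 - 20022*√2253/751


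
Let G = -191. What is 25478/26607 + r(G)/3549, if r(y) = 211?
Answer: 1524373/1498861 ≈ 1.0170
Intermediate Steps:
25478/26607 + r(G)/3549 = 25478/26607 + 211/3549 = 1524373/1498861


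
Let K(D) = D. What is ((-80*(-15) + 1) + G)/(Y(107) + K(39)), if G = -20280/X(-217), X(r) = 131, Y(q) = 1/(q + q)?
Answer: 29328914/1093457 ≈ 26.822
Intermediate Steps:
Y(q) = 1/(2*q)
G = -20280/131 ≈ -154.81
((-80*(-15) + 1) + G)/(Y(107) + K(39)) = ((-80*(-15) + 1) - 20280/131)/((1/2)/107 + 39) = ((1200 + 1) - 20280/131)/((1/2)*(1/107) + 39) = (1201 - 20280/131)/(1/214 + 39) = 137051/(131*(8347/214)) = (137051/131)*(214/8347) = 29328914/1093457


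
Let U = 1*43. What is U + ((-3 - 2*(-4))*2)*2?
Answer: 63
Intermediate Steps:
U = 43
U + ((-3 - 2*(-4))*2)*2 = 43 + ((-3 - 2*(-4))*2)*2 = 43 + ((-3 + 8)*2)*2 = 43 + (5*2)*2 = 43 + 10*2 = 43 + 20 = 63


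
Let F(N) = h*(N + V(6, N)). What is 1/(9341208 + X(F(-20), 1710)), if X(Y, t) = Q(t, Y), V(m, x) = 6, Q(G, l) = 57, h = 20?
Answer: 1/9341265 ≈ 1.0705e-7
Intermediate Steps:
F(N) = 120 + 20*N (F(N) = 20*(N + 6) = 20*(6 + N) = 120 + 20*N)
X(Y, t) = 57
1/(9341208 + X(F(-20), 1710)) = 1/(9341208 + 57) = 1/9341265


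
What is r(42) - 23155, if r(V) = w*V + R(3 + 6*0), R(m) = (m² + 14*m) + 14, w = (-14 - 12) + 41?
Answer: -22460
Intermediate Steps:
w = 15 (w = -26 + 41 = 15)
R(m) = 14 + m² + 14*m
r(V) = 65 + 15*V (r(V) = 15*V + (14 + (3 + 6*0)² + 14*(3 + 6*0)) = 15*V + (14 + (3 + 0)² + 14*(3 + 0)) = 15*V + (14 + 3² + 14*3) = 15*V + (14 + 9 + 42) = 15*V + 65 = 65 + 15*V)
r(42) - 23155 = (65 + 15*42) - 23155 = (65 + 630) - 23155 = 695 - 23155 = -22460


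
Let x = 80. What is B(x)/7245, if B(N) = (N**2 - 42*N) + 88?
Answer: 136/315 ≈ 0.43175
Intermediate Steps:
B(N) = 88 + N**2 - 42*N
B(x)/7245 = (88 + 80**2 - 42*80)/7245 = (88 + 6400 - 3360)*(1/7245) = 3128*(1/7245) = 136/315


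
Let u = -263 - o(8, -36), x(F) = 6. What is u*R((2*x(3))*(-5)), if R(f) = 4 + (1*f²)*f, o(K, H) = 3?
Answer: 57454936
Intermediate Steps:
u = -266 (u = -263 - 1*3 = -263 - 3 = -266)
R(f) = 4 + f³ (R(f) = 4 + f²*f = 4 + f³)
u*R((2*x(3))*(-5)) = -266*(4 + ((2*6)*(-5))³) = -266*(4 + (12*(-5))³) = -266*(4 + (-60)³) = -266*(4 - 216000) = -266*(-215996) = 57454936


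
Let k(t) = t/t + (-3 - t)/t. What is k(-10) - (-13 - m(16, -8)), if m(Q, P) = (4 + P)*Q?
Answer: -507/10 ≈ -50.700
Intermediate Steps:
m(Q, P) = Q*(4 + P)
k(t) = 1 + (-3 - t)/t
k(-10) - (-13 - m(16, -8)) = -3/(-10) - (-13 - 16*(4 - 8)) = -3*(-⅒) - (-13 - 16*(-4)) = 3/10 - (-13 - 1*(-64)) = 3/10 - (-13 + 64) = 3/10 - 1*51 = 3/10 - 51 = -507/10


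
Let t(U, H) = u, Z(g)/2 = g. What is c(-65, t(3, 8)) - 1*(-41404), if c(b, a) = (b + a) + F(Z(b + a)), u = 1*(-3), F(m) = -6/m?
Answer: 2810851/68 ≈ 41336.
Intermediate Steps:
Z(g) = 2*g
u = -3
t(U, H) = -3
c(b, a) = a + b - 6/(2*a + 2*b) (c(b, a) = (b + a) - 6*1/(2*(b + a)) = (a + b) - 6*1/(2*(a + b)) = (a + b) - 6/(2*a + 2*b) = a + b - 6/(2*a + 2*b))
c(-65, t(3, 8)) - 1*(-41404) = (-3 - 65 - 3/(-3 - 65)) - 1*(-41404) = (-3 - 65 - 3/(-68)) + 41404 = (-3 - 65 - 3*(-1/68)) + 41404 = (-3 - 65 + 3/68) + 41404 = -4621/68 + 41404 = 2810851/68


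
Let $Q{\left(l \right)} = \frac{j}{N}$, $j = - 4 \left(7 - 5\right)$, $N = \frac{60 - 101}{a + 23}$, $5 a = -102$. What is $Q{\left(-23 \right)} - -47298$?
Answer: $\frac{9696194}{205} \approx 47299.0$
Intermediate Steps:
$a = - \frac{102}{5}$ ($a = \frac{1}{5} \left(-102\right) = - \frac{102}{5} \approx -20.4$)
$N = - \frac{205}{13}$ ($N = \frac{60 - 101}{- \frac{102}{5} + 23} = - \frac{41}{\frac{13}{5}} = \left(-41\right) \frac{5}{13} = - \frac{205}{13} \approx -15.769$)
$j = -8$ ($j = \left(-4\right) 2 = -8$)
$Q{\left(l \right)} = \frac{104}{205}$ ($Q{\left(l \right)} = - \frac{8}{- \frac{205}{13}} = \left(-8\right) \left(- \frac{13}{205}\right) = \frac{104}{205}$)
$Q{\left(-23 \right)} - -47298 = \frac{104}{205} - -47298 = \frac{104}{205} + 47298 = \frac{9696194}{205}$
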